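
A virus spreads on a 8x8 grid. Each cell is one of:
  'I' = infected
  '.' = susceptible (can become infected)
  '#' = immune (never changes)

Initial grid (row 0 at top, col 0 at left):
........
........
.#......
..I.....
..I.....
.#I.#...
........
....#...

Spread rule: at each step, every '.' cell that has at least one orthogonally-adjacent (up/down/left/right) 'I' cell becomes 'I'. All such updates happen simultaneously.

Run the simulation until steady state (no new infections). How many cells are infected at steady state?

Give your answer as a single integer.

Answer: 60

Derivation:
Step 0 (initial): 3 infected
Step 1: +7 new -> 10 infected
Step 2: +9 new -> 19 infected
Step 3: +12 new -> 31 infected
Step 4: +10 new -> 41 infected
Step 5: +9 new -> 50 infected
Step 6: +6 new -> 56 infected
Step 7: +3 new -> 59 infected
Step 8: +1 new -> 60 infected
Step 9: +0 new -> 60 infected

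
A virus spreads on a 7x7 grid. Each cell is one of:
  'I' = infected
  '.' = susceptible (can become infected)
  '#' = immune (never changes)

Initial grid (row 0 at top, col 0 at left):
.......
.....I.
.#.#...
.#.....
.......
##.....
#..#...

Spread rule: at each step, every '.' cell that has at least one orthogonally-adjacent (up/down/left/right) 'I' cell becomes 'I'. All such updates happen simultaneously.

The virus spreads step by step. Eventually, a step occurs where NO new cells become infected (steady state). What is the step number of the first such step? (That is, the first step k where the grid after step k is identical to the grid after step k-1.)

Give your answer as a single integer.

Answer: 10

Derivation:
Step 0 (initial): 1 infected
Step 1: +4 new -> 5 infected
Step 2: +6 new -> 11 infected
Step 3: +5 new -> 16 infected
Step 4: +7 new -> 23 infected
Step 5: +7 new -> 30 infected
Step 6: +6 new -> 36 infected
Step 7: +3 new -> 39 infected
Step 8: +2 new -> 41 infected
Step 9: +1 new -> 42 infected
Step 10: +0 new -> 42 infected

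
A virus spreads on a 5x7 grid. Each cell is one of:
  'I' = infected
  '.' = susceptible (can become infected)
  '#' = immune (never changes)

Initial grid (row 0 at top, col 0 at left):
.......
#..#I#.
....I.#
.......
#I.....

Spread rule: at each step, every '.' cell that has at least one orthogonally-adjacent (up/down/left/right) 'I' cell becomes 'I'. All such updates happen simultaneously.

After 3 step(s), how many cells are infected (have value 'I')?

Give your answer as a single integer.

Step 0 (initial): 3 infected
Step 1: +6 new -> 9 infected
Step 2: +10 new -> 19 infected
Step 3: +7 new -> 26 infected

Answer: 26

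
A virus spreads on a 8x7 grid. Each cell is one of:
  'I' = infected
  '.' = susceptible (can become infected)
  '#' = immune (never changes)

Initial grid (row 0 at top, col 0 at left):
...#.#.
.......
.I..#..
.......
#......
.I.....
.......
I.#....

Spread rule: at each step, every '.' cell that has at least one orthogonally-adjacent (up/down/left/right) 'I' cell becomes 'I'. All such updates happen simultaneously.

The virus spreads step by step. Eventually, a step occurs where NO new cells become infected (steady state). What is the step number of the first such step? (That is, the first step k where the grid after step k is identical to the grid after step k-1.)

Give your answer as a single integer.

Answer: 8

Derivation:
Step 0 (initial): 3 infected
Step 1: +10 new -> 13 infected
Step 2: +9 new -> 22 infected
Step 3: +7 new -> 29 infected
Step 4: +6 new -> 35 infected
Step 5: +7 new -> 42 infected
Step 6: +6 new -> 48 infected
Step 7: +3 new -> 51 infected
Step 8: +0 new -> 51 infected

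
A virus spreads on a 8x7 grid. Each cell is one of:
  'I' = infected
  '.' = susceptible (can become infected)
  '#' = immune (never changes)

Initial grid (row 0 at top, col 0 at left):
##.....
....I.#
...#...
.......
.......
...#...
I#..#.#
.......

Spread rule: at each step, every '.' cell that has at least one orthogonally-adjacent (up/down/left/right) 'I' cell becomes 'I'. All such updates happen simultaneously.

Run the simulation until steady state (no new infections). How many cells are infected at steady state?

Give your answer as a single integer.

Answer: 48

Derivation:
Step 0 (initial): 2 infected
Step 1: +6 new -> 8 infected
Step 2: +8 new -> 16 infected
Step 3: +12 new -> 28 infected
Step 4: +12 new -> 40 infected
Step 5: +4 new -> 44 infected
Step 6: +3 new -> 47 infected
Step 7: +1 new -> 48 infected
Step 8: +0 new -> 48 infected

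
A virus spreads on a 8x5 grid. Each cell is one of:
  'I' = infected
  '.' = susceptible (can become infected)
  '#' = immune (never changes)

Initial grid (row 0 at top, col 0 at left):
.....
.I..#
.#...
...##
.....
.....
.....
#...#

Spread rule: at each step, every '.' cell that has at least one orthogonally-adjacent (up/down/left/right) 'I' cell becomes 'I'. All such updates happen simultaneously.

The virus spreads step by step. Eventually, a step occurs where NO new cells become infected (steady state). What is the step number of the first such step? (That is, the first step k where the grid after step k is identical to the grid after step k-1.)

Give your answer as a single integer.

Step 0 (initial): 1 infected
Step 1: +3 new -> 4 infected
Step 2: +5 new -> 9 infected
Step 3: +4 new -> 13 infected
Step 4: +5 new -> 18 infected
Step 5: +4 new -> 22 infected
Step 6: +5 new -> 27 infected
Step 7: +4 new -> 31 infected
Step 8: +3 new -> 34 infected
Step 9: +0 new -> 34 infected

Answer: 9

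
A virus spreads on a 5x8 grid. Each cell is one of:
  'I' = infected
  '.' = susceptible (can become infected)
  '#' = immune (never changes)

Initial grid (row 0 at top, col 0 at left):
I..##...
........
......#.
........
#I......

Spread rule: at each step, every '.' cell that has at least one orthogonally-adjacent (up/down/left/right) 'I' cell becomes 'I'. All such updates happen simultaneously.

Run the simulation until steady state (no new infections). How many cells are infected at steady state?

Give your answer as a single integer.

Answer: 36

Derivation:
Step 0 (initial): 2 infected
Step 1: +4 new -> 6 infected
Step 2: +7 new -> 13 infected
Step 3: +4 new -> 17 infected
Step 4: +4 new -> 21 infected
Step 5: +4 new -> 25 infected
Step 6: +4 new -> 29 infected
Step 7: +3 new -> 32 infected
Step 8: +3 new -> 35 infected
Step 9: +1 new -> 36 infected
Step 10: +0 new -> 36 infected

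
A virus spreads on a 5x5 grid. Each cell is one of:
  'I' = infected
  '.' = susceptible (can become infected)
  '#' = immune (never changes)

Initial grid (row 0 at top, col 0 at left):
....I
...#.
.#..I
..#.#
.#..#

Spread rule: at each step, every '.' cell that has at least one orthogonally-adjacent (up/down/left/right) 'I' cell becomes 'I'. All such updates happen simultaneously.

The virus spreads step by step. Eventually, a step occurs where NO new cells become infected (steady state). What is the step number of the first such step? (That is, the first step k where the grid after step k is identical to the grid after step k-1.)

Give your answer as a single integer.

Step 0 (initial): 2 infected
Step 1: +3 new -> 5 infected
Step 2: +3 new -> 8 infected
Step 3: +3 new -> 11 infected
Step 4: +3 new -> 14 infected
Step 5: +1 new -> 15 infected
Step 6: +1 new -> 16 infected
Step 7: +1 new -> 17 infected
Step 8: +2 new -> 19 infected
Step 9: +0 new -> 19 infected

Answer: 9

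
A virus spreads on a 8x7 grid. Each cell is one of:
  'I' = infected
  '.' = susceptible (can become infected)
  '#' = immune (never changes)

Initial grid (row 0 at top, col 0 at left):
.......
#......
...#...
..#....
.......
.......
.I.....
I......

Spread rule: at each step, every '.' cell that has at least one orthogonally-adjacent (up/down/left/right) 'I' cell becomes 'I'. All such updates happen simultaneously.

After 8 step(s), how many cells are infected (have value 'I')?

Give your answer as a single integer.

Answer: 47

Derivation:
Step 0 (initial): 2 infected
Step 1: +4 new -> 6 infected
Step 2: +5 new -> 11 infected
Step 3: +6 new -> 17 infected
Step 4: +6 new -> 23 infected
Step 5: +8 new -> 31 infected
Step 6: +6 new -> 37 infected
Step 7: +6 new -> 43 infected
Step 8: +4 new -> 47 infected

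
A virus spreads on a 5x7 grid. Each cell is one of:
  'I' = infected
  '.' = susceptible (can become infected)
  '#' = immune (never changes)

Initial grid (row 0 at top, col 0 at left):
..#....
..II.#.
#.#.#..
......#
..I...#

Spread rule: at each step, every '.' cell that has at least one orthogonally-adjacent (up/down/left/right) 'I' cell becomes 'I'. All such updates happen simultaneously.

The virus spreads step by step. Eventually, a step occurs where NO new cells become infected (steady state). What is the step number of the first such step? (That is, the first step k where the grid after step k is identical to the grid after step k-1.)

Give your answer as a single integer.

Answer: 7

Derivation:
Step 0 (initial): 3 infected
Step 1: +7 new -> 10 infected
Step 2: +8 new -> 18 infected
Step 3: +5 new -> 23 infected
Step 4: +2 new -> 25 infected
Step 5: +2 new -> 27 infected
Step 6: +1 new -> 28 infected
Step 7: +0 new -> 28 infected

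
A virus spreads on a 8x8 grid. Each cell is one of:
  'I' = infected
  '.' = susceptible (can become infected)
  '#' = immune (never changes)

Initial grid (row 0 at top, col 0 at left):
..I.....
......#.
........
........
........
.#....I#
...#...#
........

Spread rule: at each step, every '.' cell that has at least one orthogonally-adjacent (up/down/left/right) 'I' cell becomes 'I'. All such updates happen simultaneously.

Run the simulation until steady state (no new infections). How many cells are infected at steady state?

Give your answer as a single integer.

Answer: 59

Derivation:
Step 0 (initial): 2 infected
Step 1: +6 new -> 8 infected
Step 2: +11 new -> 19 infected
Step 3: +14 new -> 33 infected
Step 4: +13 new -> 46 infected
Step 5: +6 new -> 52 infected
Step 6: +3 new -> 55 infected
Step 7: +3 new -> 58 infected
Step 8: +1 new -> 59 infected
Step 9: +0 new -> 59 infected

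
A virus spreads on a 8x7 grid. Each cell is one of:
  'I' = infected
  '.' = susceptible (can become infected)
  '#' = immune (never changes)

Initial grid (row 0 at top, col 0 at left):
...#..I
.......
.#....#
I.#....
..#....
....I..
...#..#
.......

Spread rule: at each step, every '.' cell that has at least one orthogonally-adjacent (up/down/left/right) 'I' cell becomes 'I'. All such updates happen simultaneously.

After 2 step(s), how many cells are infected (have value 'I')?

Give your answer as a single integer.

Answer: 24

Derivation:
Step 0 (initial): 3 infected
Step 1: +9 new -> 12 infected
Step 2: +12 new -> 24 infected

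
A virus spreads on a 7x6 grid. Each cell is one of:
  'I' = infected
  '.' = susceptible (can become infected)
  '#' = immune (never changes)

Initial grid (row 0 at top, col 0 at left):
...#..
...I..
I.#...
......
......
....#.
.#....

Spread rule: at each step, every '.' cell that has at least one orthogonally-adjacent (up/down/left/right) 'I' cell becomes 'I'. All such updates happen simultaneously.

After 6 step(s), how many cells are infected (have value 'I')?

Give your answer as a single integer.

Step 0 (initial): 2 infected
Step 1: +6 new -> 8 infected
Step 2: +9 new -> 17 infected
Step 3: +8 new -> 25 infected
Step 4: +6 new -> 31 infected
Step 5: +3 new -> 34 infected
Step 6: +3 new -> 37 infected

Answer: 37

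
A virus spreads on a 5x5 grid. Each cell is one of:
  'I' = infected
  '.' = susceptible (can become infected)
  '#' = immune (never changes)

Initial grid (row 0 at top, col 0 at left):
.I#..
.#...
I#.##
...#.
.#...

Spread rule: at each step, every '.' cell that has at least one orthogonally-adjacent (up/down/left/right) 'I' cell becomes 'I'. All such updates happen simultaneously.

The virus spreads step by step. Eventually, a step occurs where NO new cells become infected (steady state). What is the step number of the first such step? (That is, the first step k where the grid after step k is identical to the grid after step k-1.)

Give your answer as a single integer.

Step 0 (initial): 2 infected
Step 1: +3 new -> 5 infected
Step 2: +2 new -> 7 infected
Step 3: +1 new -> 8 infected
Step 4: +2 new -> 10 infected
Step 5: +2 new -> 12 infected
Step 6: +2 new -> 14 infected
Step 7: +3 new -> 17 infected
Step 8: +1 new -> 18 infected
Step 9: +0 new -> 18 infected

Answer: 9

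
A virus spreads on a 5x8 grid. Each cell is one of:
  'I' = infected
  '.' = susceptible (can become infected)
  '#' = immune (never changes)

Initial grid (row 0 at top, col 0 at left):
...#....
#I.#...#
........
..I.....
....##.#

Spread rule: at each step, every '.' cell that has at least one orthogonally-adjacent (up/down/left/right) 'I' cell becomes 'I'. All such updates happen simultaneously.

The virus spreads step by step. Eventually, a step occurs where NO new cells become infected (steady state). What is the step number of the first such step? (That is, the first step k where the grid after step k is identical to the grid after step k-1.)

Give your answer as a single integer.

Step 0 (initial): 2 infected
Step 1: +7 new -> 9 infected
Step 2: +8 new -> 17 infected
Step 3: +3 new -> 20 infected
Step 4: +3 new -> 23 infected
Step 5: +5 new -> 28 infected
Step 6: +3 new -> 31 infected
Step 7: +1 new -> 32 infected
Step 8: +1 new -> 33 infected
Step 9: +0 new -> 33 infected

Answer: 9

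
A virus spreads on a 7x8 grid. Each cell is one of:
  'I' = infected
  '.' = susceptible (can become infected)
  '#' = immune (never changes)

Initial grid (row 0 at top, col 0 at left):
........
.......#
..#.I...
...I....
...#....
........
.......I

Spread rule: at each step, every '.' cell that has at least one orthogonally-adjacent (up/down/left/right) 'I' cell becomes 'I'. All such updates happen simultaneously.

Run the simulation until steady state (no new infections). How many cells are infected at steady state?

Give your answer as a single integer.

Answer: 53

Derivation:
Step 0 (initial): 3 infected
Step 1: +7 new -> 10 infected
Step 2: +11 new -> 21 infected
Step 3: +16 new -> 37 infected
Step 4: +9 new -> 46 infected
Step 5: +5 new -> 51 infected
Step 6: +2 new -> 53 infected
Step 7: +0 new -> 53 infected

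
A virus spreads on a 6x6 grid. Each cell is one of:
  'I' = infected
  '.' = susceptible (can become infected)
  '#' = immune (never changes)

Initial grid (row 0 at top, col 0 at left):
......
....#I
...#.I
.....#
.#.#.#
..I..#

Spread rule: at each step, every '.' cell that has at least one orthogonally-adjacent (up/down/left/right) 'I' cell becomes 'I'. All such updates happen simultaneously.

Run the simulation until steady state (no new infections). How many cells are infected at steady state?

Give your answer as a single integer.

Answer: 29

Derivation:
Step 0 (initial): 3 infected
Step 1: +5 new -> 8 infected
Step 2: +5 new -> 13 infected
Step 3: +6 new -> 19 infected
Step 4: +5 new -> 24 infected
Step 5: +3 new -> 27 infected
Step 6: +2 new -> 29 infected
Step 7: +0 new -> 29 infected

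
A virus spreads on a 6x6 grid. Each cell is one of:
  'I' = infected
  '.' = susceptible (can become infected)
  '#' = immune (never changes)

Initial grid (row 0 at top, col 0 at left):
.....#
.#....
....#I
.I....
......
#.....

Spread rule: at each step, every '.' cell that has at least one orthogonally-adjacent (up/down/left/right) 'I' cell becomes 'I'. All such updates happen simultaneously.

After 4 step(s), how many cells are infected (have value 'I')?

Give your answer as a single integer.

Answer: 31

Derivation:
Step 0 (initial): 2 infected
Step 1: +6 new -> 8 infected
Step 2: +9 new -> 17 infected
Step 3: +9 new -> 26 infected
Step 4: +5 new -> 31 infected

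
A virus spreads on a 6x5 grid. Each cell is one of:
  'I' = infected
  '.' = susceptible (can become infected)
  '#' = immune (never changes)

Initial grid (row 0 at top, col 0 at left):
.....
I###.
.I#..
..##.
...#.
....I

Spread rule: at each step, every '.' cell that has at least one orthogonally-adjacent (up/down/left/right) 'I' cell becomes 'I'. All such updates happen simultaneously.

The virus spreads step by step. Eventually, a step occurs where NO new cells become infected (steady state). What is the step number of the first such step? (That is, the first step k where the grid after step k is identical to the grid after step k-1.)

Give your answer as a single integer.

Step 0 (initial): 3 infected
Step 1: +5 new -> 8 infected
Step 2: +5 new -> 13 infected
Step 3: +5 new -> 18 infected
Step 4: +4 new -> 22 infected
Step 5: +1 new -> 23 infected
Step 6: +0 new -> 23 infected

Answer: 6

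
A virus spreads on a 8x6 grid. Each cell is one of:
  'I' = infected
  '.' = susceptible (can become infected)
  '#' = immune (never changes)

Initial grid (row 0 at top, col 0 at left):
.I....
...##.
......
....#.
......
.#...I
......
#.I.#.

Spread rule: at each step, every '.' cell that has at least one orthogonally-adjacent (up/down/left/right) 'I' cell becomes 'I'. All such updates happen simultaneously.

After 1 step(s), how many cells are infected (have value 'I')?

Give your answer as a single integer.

Answer: 12

Derivation:
Step 0 (initial): 3 infected
Step 1: +9 new -> 12 infected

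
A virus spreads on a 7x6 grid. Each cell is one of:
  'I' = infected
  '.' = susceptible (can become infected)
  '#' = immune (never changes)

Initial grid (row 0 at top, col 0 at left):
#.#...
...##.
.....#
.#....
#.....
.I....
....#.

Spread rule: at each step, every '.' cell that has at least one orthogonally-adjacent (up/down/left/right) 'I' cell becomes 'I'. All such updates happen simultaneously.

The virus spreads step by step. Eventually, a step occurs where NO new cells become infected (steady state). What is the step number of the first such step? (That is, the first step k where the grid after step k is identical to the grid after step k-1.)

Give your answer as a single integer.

Step 0 (initial): 1 infected
Step 1: +4 new -> 5 infected
Step 2: +4 new -> 9 infected
Step 3: +4 new -> 13 infected
Step 4: +4 new -> 17 infected
Step 5: +6 new -> 23 infected
Step 6: +4 new -> 27 infected
Step 7: +3 new -> 30 infected
Step 8: +0 new -> 30 infected

Answer: 8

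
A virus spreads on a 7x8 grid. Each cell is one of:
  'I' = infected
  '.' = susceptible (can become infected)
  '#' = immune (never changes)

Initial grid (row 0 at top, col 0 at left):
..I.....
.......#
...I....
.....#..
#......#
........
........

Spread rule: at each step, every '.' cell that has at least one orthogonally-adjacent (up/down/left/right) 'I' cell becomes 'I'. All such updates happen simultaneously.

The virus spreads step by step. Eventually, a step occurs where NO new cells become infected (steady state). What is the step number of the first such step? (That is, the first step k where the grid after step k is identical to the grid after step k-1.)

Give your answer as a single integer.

Answer: 9

Derivation:
Step 0 (initial): 2 infected
Step 1: +7 new -> 9 infected
Step 2: +9 new -> 18 infected
Step 3: +9 new -> 27 infected
Step 4: +10 new -> 37 infected
Step 5: +7 new -> 44 infected
Step 6: +4 new -> 48 infected
Step 7: +3 new -> 51 infected
Step 8: +1 new -> 52 infected
Step 9: +0 new -> 52 infected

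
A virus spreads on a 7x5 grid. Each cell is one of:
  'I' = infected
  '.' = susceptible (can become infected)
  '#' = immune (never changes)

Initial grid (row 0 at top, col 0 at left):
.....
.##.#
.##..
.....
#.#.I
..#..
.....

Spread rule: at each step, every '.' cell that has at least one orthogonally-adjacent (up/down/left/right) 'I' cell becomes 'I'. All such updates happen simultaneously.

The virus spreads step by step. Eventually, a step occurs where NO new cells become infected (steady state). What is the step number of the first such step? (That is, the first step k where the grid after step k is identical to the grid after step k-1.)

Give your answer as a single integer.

Step 0 (initial): 1 infected
Step 1: +3 new -> 4 infected
Step 2: +4 new -> 8 infected
Step 3: +3 new -> 11 infected
Step 4: +3 new -> 14 infected
Step 5: +4 new -> 18 infected
Step 6: +5 new -> 23 infected
Step 7: +3 new -> 26 infected
Step 8: +1 new -> 27 infected
Step 9: +0 new -> 27 infected

Answer: 9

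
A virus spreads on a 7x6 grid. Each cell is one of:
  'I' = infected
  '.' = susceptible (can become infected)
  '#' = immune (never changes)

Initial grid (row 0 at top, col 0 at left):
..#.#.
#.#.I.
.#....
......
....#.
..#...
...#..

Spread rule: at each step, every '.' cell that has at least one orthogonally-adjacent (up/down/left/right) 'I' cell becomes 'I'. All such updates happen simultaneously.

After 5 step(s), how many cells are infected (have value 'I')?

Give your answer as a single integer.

Step 0 (initial): 1 infected
Step 1: +3 new -> 4 infected
Step 2: +5 new -> 9 infected
Step 3: +3 new -> 12 infected
Step 4: +3 new -> 15 infected
Step 5: +4 new -> 19 infected

Answer: 19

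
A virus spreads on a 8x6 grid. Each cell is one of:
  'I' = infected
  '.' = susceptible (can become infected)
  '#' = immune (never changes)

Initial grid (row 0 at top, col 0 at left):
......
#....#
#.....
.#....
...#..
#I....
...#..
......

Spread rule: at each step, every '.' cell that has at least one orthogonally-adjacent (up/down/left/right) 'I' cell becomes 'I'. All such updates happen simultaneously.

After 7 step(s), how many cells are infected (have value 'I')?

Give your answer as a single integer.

Answer: 38

Derivation:
Step 0 (initial): 1 infected
Step 1: +3 new -> 4 infected
Step 2: +6 new -> 10 infected
Step 3: +5 new -> 15 infected
Step 4: +6 new -> 21 infected
Step 5: +7 new -> 28 infected
Step 6: +6 new -> 34 infected
Step 7: +4 new -> 38 infected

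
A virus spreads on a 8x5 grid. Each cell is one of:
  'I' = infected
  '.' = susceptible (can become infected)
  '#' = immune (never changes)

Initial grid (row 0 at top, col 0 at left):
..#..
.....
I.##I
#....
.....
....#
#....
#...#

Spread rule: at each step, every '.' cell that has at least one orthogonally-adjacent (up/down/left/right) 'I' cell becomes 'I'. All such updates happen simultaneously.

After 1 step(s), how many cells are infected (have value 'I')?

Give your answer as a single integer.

Answer: 6

Derivation:
Step 0 (initial): 2 infected
Step 1: +4 new -> 6 infected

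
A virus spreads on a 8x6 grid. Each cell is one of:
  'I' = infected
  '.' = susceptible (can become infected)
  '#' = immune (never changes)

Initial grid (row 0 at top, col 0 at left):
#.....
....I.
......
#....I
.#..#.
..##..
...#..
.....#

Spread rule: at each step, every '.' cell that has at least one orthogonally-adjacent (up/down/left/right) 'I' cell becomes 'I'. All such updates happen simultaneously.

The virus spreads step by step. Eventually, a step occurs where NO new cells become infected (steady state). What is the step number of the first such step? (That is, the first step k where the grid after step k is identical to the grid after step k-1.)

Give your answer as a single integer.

Answer: 13

Derivation:
Step 0 (initial): 2 infected
Step 1: +7 new -> 9 infected
Step 2: +6 new -> 15 infected
Step 3: +7 new -> 22 infected
Step 4: +6 new -> 28 infected
Step 5: +2 new -> 30 infected
Step 6: +1 new -> 31 infected
Step 7: +1 new -> 32 infected
Step 8: +2 new -> 34 infected
Step 9: +2 new -> 36 infected
Step 10: +2 new -> 38 infected
Step 11: +1 new -> 39 infected
Step 12: +1 new -> 40 infected
Step 13: +0 new -> 40 infected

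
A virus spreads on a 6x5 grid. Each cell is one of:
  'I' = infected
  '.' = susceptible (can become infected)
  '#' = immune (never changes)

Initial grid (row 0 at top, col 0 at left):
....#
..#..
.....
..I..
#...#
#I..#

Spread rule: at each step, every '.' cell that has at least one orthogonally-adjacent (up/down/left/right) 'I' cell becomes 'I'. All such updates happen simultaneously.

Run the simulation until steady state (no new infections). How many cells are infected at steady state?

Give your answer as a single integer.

Answer: 24

Derivation:
Step 0 (initial): 2 infected
Step 1: +6 new -> 8 infected
Step 2: +6 new -> 14 infected
Step 3: +4 new -> 18 infected
Step 4: +4 new -> 22 infected
Step 5: +2 new -> 24 infected
Step 6: +0 new -> 24 infected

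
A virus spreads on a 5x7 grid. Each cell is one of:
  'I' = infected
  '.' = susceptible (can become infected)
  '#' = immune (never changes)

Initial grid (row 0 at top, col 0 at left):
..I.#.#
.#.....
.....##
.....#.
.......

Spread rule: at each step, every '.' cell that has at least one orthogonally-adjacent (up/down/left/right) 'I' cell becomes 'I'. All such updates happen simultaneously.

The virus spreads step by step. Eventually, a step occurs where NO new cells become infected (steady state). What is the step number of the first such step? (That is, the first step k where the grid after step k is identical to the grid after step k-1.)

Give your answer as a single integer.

Answer: 10

Derivation:
Step 0 (initial): 1 infected
Step 1: +3 new -> 4 infected
Step 2: +3 new -> 7 infected
Step 3: +5 new -> 12 infected
Step 4: +6 new -> 18 infected
Step 5: +6 new -> 24 infected
Step 6: +2 new -> 26 infected
Step 7: +1 new -> 27 infected
Step 8: +1 new -> 28 infected
Step 9: +1 new -> 29 infected
Step 10: +0 new -> 29 infected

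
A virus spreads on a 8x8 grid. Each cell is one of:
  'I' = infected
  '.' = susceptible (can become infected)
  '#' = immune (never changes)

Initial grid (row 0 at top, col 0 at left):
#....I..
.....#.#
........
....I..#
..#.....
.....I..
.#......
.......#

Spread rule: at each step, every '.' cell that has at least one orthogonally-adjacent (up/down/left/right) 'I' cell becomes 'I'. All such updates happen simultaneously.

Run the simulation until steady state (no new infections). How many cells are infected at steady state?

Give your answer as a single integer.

Step 0 (initial): 3 infected
Step 1: +10 new -> 13 infected
Step 2: +15 new -> 28 infected
Step 3: +11 new -> 39 infected
Step 4: +9 new -> 48 infected
Step 5: +5 new -> 53 infected
Step 6: +3 new -> 56 infected
Step 7: +1 new -> 57 infected
Step 8: +0 new -> 57 infected

Answer: 57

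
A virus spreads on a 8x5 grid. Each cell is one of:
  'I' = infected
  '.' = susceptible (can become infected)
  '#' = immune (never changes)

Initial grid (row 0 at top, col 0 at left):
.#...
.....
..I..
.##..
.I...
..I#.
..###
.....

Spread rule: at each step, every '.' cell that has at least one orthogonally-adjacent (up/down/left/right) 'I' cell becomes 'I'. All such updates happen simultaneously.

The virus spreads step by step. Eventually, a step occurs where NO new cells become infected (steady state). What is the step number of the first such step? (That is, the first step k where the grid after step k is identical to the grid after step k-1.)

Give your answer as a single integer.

Step 0 (initial): 3 infected
Step 1: +6 new -> 9 infected
Step 2: +10 new -> 19 infected
Step 3: +7 new -> 26 infected
Step 4: +5 new -> 31 infected
Step 5: +1 new -> 32 infected
Step 6: +1 new -> 33 infected
Step 7: +0 new -> 33 infected

Answer: 7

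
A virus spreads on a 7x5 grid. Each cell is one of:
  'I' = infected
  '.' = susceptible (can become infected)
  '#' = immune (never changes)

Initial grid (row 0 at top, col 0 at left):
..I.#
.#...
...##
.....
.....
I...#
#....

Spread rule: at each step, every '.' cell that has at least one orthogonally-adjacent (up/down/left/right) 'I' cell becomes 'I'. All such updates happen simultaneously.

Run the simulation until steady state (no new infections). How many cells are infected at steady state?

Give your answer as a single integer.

Step 0 (initial): 2 infected
Step 1: +5 new -> 7 infected
Step 2: +7 new -> 14 infected
Step 3: +9 new -> 23 infected
Step 4: +3 new -> 26 infected
Step 5: +3 new -> 29 infected
Step 6: +0 new -> 29 infected

Answer: 29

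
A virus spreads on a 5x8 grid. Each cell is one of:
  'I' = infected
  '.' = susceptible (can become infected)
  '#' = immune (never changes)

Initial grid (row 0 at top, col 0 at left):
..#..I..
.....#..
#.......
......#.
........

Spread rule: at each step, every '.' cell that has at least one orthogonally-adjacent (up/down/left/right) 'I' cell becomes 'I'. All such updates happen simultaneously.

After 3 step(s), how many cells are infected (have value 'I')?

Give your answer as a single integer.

Answer: 11

Derivation:
Step 0 (initial): 1 infected
Step 1: +2 new -> 3 infected
Step 2: +4 new -> 7 infected
Step 3: +4 new -> 11 infected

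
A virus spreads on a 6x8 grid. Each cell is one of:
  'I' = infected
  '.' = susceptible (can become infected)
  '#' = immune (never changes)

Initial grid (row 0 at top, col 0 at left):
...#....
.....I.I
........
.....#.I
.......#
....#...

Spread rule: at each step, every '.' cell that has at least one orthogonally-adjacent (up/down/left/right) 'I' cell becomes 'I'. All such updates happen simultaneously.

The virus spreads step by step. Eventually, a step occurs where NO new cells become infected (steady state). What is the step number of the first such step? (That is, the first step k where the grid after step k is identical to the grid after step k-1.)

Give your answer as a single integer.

Answer: 10

Derivation:
Step 0 (initial): 3 infected
Step 1: +7 new -> 10 infected
Step 2: +6 new -> 16 infected
Step 3: +5 new -> 21 infected
Step 4: +7 new -> 28 infected
Step 5: +5 new -> 33 infected
Step 6: +5 new -> 38 infected
Step 7: +3 new -> 41 infected
Step 8: +2 new -> 43 infected
Step 9: +1 new -> 44 infected
Step 10: +0 new -> 44 infected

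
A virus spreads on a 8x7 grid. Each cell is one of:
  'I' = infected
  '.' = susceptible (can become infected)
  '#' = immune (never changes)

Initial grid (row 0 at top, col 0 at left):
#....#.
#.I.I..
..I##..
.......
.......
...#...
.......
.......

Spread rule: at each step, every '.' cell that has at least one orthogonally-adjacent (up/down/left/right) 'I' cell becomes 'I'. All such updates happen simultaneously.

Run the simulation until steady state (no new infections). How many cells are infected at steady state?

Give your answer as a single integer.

Step 0 (initial): 3 infected
Step 1: +7 new -> 10 infected
Step 2: +8 new -> 18 infected
Step 3: +8 new -> 26 infected
Step 4: +6 new -> 32 infected
Step 5: +7 new -> 39 infected
Step 6: +6 new -> 45 infected
Step 7: +4 new -> 49 infected
Step 8: +1 new -> 50 infected
Step 9: +0 new -> 50 infected

Answer: 50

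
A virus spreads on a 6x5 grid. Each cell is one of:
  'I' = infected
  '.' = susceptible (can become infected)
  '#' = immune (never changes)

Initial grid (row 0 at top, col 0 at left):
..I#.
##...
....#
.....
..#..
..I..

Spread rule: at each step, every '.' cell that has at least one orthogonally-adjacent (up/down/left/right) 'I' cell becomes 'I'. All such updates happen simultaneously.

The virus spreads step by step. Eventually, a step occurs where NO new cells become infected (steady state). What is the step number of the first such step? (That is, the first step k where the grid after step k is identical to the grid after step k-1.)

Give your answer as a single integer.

Answer: 5

Derivation:
Step 0 (initial): 2 infected
Step 1: +4 new -> 6 infected
Step 2: +7 new -> 13 infected
Step 3: +8 new -> 21 infected
Step 4: +4 new -> 25 infected
Step 5: +0 new -> 25 infected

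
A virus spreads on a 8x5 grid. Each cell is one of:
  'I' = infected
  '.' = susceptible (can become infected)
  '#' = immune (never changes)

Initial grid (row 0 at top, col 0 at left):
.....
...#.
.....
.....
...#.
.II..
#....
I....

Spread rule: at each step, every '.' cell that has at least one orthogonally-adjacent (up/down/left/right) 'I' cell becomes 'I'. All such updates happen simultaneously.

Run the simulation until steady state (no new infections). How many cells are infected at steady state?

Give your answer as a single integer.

Step 0 (initial): 3 infected
Step 1: +7 new -> 10 infected
Step 2: +6 new -> 16 infected
Step 3: +7 new -> 23 infected
Step 4: +6 new -> 29 infected
Step 5: +4 new -> 33 infected
Step 6: +3 new -> 36 infected
Step 7: +1 new -> 37 infected
Step 8: +0 new -> 37 infected

Answer: 37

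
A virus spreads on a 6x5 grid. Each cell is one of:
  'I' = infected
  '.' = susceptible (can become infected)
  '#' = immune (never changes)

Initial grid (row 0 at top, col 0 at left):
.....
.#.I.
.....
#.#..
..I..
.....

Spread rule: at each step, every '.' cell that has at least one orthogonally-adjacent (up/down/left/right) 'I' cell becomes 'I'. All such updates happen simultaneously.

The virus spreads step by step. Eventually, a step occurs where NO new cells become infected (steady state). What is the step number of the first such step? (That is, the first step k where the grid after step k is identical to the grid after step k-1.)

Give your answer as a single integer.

Answer: 6

Derivation:
Step 0 (initial): 2 infected
Step 1: +7 new -> 9 infected
Step 2: +10 new -> 19 infected
Step 3: +5 new -> 24 infected
Step 4: +2 new -> 26 infected
Step 5: +1 new -> 27 infected
Step 6: +0 new -> 27 infected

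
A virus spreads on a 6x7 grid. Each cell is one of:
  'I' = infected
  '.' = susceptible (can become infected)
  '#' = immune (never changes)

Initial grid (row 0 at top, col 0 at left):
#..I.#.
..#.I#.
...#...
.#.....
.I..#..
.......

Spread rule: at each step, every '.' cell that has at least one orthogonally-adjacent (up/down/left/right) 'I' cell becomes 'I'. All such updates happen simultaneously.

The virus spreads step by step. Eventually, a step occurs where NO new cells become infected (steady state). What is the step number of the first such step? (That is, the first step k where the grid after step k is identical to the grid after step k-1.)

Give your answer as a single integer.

Answer: 7

Derivation:
Step 0 (initial): 3 infected
Step 1: +7 new -> 10 infected
Step 2: +8 new -> 18 infected
Step 3: +7 new -> 25 infected
Step 4: +6 new -> 31 infected
Step 5: +3 new -> 34 infected
Step 6: +1 new -> 35 infected
Step 7: +0 new -> 35 infected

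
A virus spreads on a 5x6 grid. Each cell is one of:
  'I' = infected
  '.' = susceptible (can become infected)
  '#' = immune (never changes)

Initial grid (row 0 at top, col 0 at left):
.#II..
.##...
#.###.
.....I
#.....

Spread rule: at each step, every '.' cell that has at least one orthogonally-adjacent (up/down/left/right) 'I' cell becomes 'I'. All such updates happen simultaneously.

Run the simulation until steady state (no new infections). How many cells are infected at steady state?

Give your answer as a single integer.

Step 0 (initial): 3 infected
Step 1: +5 new -> 8 infected
Step 2: +5 new -> 13 infected
Step 3: +2 new -> 15 infected
Step 4: +2 new -> 17 infected
Step 5: +3 new -> 20 infected
Step 6: +0 new -> 20 infected

Answer: 20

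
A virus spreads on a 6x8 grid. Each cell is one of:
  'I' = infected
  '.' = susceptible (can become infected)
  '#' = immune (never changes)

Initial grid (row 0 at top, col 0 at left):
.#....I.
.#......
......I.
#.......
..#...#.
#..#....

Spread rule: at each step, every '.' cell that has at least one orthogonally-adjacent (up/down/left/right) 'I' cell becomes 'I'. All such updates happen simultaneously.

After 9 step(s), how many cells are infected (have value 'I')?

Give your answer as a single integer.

Answer: 41

Derivation:
Step 0 (initial): 2 infected
Step 1: +6 new -> 8 infected
Step 2: +6 new -> 14 infected
Step 3: +6 new -> 20 infected
Step 4: +7 new -> 27 infected
Step 5: +6 new -> 33 infected
Step 6: +2 new -> 35 infected
Step 7: +2 new -> 37 infected
Step 8: +3 new -> 40 infected
Step 9: +1 new -> 41 infected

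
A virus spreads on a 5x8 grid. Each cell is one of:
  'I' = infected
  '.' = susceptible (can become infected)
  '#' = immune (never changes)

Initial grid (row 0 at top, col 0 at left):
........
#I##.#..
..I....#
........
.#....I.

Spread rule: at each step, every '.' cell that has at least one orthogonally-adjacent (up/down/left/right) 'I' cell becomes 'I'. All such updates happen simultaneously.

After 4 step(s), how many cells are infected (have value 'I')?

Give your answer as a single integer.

Answer: 32

Derivation:
Step 0 (initial): 3 infected
Step 1: +7 new -> 10 infected
Step 2: +11 new -> 21 infected
Step 3: +7 new -> 28 infected
Step 4: +4 new -> 32 infected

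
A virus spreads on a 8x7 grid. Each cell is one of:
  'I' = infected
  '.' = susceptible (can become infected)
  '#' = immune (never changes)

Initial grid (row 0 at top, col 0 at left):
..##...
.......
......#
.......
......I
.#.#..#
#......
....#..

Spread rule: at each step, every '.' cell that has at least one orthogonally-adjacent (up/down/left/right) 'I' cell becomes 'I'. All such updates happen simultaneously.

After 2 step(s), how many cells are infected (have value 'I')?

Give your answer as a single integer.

Answer: 6

Derivation:
Step 0 (initial): 1 infected
Step 1: +2 new -> 3 infected
Step 2: +3 new -> 6 infected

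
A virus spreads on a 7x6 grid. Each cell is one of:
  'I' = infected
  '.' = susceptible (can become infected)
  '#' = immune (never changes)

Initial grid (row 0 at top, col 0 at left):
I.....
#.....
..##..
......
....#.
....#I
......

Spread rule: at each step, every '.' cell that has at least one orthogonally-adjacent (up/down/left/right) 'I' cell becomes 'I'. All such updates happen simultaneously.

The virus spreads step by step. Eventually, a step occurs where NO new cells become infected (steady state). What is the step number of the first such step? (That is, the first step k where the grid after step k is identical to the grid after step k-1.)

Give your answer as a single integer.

Step 0 (initial): 2 infected
Step 1: +3 new -> 5 infected
Step 2: +4 new -> 9 infected
Step 3: +6 new -> 15 infected
Step 4: +9 new -> 24 infected
Step 5: +8 new -> 32 infected
Step 6: +4 new -> 36 infected
Step 7: +1 new -> 37 infected
Step 8: +0 new -> 37 infected

Answer: 8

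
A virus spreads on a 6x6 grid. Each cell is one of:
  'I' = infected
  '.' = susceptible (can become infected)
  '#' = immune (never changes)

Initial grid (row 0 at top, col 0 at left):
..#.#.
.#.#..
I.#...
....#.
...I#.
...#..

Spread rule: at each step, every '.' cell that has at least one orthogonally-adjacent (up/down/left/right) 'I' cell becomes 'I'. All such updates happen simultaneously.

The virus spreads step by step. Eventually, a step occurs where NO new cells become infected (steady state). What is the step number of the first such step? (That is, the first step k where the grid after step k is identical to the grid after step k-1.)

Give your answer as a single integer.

Answer: 9

Derivation:
Step 0 (initial): 2 infected
Step 1: +5 new -> 7 infected
Step 2: +7 new -> 14 infected
Step 3: +4 new -> 18 infected
Step 4: +2 new -> 20 infected
Step 5: +2 new -> 22 infected
Step 6: +2 new -> 24 infected
Step 7: +1 new -> 25 infected
Step 8: +1 new -> 26 infected
Step 9: +0 new -> 26 infected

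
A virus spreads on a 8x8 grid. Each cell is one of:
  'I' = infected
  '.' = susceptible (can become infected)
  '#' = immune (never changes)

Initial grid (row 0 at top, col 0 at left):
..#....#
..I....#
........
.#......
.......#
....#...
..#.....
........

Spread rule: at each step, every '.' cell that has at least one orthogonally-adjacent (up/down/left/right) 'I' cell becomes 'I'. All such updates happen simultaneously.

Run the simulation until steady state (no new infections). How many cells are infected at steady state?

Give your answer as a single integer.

Step 0 (initial): 1 infected
Step 1: +3 new -> 4 infected
Step 2: +7 new -> 11 infected
Step 3: +7 new -> 18 infected
Step 4: +8 new -> 26 infected
Step 5: +7 new -> 33 infected
Step 6: +6 new -> 39 infected
Step 7: +7 new -> 46 infected
Step 8: +5 new -> 51 infected
Step 9: +3 new -> 54 infected
Step 10: +2 new -> 56 infected
Step 11: +1 new -> 57 infected
Step 12: +0 new -> 57 infected

Answer: 57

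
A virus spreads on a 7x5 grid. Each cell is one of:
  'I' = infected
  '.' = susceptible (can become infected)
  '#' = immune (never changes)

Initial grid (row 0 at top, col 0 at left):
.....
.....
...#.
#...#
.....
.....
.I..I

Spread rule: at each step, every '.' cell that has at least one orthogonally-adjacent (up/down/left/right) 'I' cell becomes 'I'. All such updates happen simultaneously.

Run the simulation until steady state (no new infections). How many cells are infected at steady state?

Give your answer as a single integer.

Answer: 32

Derivation:
Step 0 (initial): 2 infected
Step 1: +5 new -> 7 infected
Step 2: +5 new -> 12 infected
Step 3: +4 new -> 16 infected
Step 4: +3 new -> 19 infected
Step 5: +3 new -> 22 infected
Step 6: +3 new -> 25 infected
Step 7: +3 new -> 28 infected
Step 8: +2 new -> 30 infected
Step 9: +2 new -> 32 infected
Step 10: +0 new -> 32 infected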